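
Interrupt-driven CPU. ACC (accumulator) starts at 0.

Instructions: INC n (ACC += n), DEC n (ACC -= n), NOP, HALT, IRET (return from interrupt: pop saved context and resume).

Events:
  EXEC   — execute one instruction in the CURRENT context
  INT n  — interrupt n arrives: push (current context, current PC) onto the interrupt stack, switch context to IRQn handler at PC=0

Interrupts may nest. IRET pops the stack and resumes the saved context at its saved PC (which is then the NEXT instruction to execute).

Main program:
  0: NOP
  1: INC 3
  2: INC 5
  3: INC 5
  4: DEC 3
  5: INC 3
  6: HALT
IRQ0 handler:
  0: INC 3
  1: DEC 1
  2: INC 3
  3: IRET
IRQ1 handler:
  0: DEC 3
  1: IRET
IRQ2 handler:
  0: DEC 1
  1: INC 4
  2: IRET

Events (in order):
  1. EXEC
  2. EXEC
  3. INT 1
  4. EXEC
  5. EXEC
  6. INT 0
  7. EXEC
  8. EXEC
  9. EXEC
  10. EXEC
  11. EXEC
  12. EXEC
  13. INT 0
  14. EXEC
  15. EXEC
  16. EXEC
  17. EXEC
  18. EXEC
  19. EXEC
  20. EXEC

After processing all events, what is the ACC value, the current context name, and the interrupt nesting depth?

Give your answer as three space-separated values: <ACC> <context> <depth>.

Event 1 (EXEC): [MAIN] PC=0: NOP
Event 2 (EXEC): [MAIN] PC=1: INC 3 -> ACC=3
Event 3 (INT 1): INT 1 arrives: push (MAIN, PC=2), enter IRQ1 at PC=0 (depth now 1)
Event 4 (EXEC): [IRQ1] PC=0: DEC 3 -> ACC=0
Event 5 (EXEC): [IRQ1] PC=1: IRET -> resume MAIN at PC=2 (depth now 0)
Event 6 (INT 0): INT 0 arrives: push (MAIN, PC=2), enter IRQ0 at PC=0 (depth now 1)
Event 7 (EXEC): [IRQ0] PC=0: INC 3 -> ACC=3
Event 8 (EXEC): [IRQ0] PC=1: DEC 1 -> ACC=2
Event 9 (EXEC): [IRQ0] PC=2: INC 3 -> ACC=5
Event 10 (EXEC): [IRQ0] PC=3: IRET -> resume MAIN at PC=2 (depth now 0)
Event 11 (EXEC): [MAIN] PC=2: INC 5 -> ACC=10
Event 12 (EXEC): [MAIN] PC=3: INC 5 -> ACC=15
Event 13 (INT 0): INT 0 arrives: push (MAIN, PC=4), enter IRQ0 at PC=0 (depth now 1)
Event 14 (EXEC): [IRQ0] PC=0: INC 3 -> ACC=18
Event 15 (EXEC): [IRQ0] PC=1: DEC 1 -> ACC=17
Event 16 (EXEC): [IRQ0] PC=2: INC 3 -> ACC=20
Event 17 (EXEC): [IRQ0] PC=3: IRET -> resume MAIN at PC=4 (depth now 0)
Event 18 (EXEC): [MAIN] PC=4: DEC 3 -> ACC=17
Event 19 (EXEC): [MAIN] PC=5: INC 3 -> ACC=20
Event 20 (EXEC): [MAIN] PC=6: HALT

Answer: 20 MAIN 0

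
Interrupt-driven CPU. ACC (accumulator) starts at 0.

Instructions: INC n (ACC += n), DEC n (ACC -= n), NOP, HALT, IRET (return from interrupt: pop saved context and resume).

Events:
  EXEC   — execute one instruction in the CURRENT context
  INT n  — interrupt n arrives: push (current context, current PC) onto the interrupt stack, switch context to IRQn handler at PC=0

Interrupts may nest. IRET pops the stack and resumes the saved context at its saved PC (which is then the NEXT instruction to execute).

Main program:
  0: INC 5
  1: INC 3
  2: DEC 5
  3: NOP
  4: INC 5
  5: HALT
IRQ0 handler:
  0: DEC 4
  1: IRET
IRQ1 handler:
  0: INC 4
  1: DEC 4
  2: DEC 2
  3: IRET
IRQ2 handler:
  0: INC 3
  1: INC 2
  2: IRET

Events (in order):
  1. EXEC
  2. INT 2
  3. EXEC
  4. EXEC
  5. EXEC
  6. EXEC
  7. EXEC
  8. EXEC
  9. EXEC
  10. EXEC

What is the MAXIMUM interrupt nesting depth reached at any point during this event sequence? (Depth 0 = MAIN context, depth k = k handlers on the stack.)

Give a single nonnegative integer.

Answer: 1

Derivation:
Event 1 (EXEC): [MAIN] PC=0: INC 5 -> ACC=5 [depth=0]
Event 2 (INT 2): INT 2 arrives: push (MAIN, PC=1), enter IRQ2 at PC=0 (depth now 1) [depth=1]
Event 3 (EXEC): [IRQ2] PC=0: INC 3 -> ACC=8 [depth=1]
Event 4 (EXEC): [IRQ2] PC=1: INC 2 -> ACC=10 [depth=1]
Event 5 (EXEC): [IRQ2] PC=2: IRET -> resume MAIN at PC=1 (depth now 0) [depth=0]
Event 6 (EXEC): [MAIN] PC=1: INC 3 -> ACC=13 [depth=0]
Event 7 (EXEC): [MAIN] PC=2: DEC 5 -> ACC=8 [depth=0]
Event 8 (EXEC): [MAIN] PC=3: NOP [depth=0]
Event 9 (EXEC): [MAIN] PC=4: INC 5 -> ACC=13 [depth=0]
Event 10 (EXEC): [MAIN] PC=5: HALT [depth=0]
Max depth observed: 1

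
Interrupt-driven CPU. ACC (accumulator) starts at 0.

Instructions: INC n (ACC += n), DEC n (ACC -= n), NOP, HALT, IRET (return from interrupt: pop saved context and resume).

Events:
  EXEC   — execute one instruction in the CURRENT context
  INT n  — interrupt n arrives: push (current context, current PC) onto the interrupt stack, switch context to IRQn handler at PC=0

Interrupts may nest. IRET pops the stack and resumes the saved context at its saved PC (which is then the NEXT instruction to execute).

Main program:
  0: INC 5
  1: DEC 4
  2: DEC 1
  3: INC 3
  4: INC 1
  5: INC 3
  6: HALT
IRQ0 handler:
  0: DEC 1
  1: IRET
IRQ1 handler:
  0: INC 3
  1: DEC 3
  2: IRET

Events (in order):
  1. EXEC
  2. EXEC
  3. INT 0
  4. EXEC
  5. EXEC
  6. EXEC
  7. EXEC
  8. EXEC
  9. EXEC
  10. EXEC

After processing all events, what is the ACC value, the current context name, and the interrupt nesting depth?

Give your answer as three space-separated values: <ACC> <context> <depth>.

Event 1 (EXEC): [MAIN] PC=0: INC 5 -> ACC=5
Event 2 (EXEC): [MAIN] PC=1: DEC 4 -> ACC=1
Event 3 (INT 0): INT 0 arrives: push (MAIN, PC=2), enter IRQ0 at PC=0 (depth now 1)
Event 4 (EXEC): [IRQ0] PC=0: DEC 1 -> ACC=0
Event 5 (EXEC): [IRQ0] PC=1: IRET -> resume MAIN at PC=2 (depth now 0)
Event 6 (EXEC): [MAIN] PC=2: DEC 1 -> ACC=-1
Event 7 (EXEC): [MAIN] PC=3: INC 3 -> ACC=2
Event 8 (EXEC): [MAIN] PC=4: INC 1 -> ACC=3
Event 9 (EXEC): [MAIN] PC=5: INC 3 -> ACC=6
Event 10 (EXEC): [MAIN] PC=6: HALT

Answer: 6 MAIN 0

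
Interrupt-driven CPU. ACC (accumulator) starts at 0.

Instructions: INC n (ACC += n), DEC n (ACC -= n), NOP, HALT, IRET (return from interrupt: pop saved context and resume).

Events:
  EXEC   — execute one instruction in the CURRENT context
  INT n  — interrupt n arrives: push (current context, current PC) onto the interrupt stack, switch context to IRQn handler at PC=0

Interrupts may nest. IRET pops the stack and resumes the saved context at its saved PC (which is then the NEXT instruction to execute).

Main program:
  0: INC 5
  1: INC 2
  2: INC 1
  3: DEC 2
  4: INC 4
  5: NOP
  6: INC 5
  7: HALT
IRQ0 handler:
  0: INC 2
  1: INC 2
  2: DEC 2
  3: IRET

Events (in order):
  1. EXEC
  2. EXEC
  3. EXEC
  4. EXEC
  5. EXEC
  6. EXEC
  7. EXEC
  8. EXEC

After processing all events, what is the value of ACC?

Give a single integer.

Answer: 15

Derivation:
Event 1 (EXEC): [MAIN] PC=0: INC 5 -> ACC=5
Event 2 (EXEC): [MAIN] PC=1: INC 2 -> ACC=7
Event 3 (EXEC): [MAIN] PC=2: INC 1 -> ACC=8
Event 4 (EXEC): [MAIN] PC=3: DEC 2 -> ACC=6
Event 5 (EXEC): [MAIN] PC=4: INC 4 -> ACC=10
Event 6 (EXEC): [MAIN] PC=5: NOP
Event 7 (EXEC): [MAIN] PC=6: INC 5 -> ACC=15
Event 8 (EXEC): [MAIN] PC=7: HALT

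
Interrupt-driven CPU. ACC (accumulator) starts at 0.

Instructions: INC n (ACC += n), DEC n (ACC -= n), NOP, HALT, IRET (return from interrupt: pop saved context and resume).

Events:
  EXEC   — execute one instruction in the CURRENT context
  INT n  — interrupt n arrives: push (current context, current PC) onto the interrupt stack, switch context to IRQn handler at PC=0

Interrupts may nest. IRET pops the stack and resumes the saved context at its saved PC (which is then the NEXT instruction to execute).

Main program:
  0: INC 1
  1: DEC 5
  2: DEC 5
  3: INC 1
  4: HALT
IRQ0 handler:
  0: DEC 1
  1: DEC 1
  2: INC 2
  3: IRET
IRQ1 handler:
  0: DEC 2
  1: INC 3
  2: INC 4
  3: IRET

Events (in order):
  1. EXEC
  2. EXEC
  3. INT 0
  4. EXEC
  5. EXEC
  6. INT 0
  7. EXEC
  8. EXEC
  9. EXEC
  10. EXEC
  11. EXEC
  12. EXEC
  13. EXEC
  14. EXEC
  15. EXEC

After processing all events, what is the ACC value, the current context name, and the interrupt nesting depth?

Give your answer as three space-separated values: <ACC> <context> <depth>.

Event 1 (EXEC): [MAIN] PC=0: INC 1 -> ACC=1
Event 2 (EXEC): [MAIN] PC=1: DEC 5 -> ACC=-4
Event 3 (INT 0): INT 0 arrives: push (MAIN, PC=2), enter IRQ0 at PC=0 (depth now 1)
Event 4 (EXEC): [IRQ0] PC=0: DEC 1 -> ACC=-5
Event 5 (EXEC): [IRQ0] PC=1: DEC 1 -> ACC=-6
Event 6 (INT 0): INT 0 arrives: push (IRQ0, PC=2), enter IRQ0 at PC=0 (depth now 2)
Event 7 (EXEC): [IRQ0] PC=0: DEC 1 -> ACC=-7
Event 8 (EXEC): [IRQ0] PC=1: DEC 1 -> ACC=-8
Event 9 (EXEC): [IRQ0] PC=2: INC 2 -> ACC=-6
Event 10 (EXEC): [IRQ0] PC=3: IRET -> resume IRQ0 at PC=2 (depth now 1)
Event 11 (EXEC): [IRQ0] PC=2: INC 2 -> ACC=-4
Event 12 (EXEC): [IRQ0] PC=3: IRET -> resume MAIN at PC=2 (depth now 0)
Event 13 (EXEC): [MAIN] PC=2: DEC 5 -> ACC=-9
Event 14 (EXEC): [MAIN] PC=3: INC 1 -> ACC=-8
Event 15 (EXEC): [MAIN] PC=4: HALT

Answer: -8 MAIN 0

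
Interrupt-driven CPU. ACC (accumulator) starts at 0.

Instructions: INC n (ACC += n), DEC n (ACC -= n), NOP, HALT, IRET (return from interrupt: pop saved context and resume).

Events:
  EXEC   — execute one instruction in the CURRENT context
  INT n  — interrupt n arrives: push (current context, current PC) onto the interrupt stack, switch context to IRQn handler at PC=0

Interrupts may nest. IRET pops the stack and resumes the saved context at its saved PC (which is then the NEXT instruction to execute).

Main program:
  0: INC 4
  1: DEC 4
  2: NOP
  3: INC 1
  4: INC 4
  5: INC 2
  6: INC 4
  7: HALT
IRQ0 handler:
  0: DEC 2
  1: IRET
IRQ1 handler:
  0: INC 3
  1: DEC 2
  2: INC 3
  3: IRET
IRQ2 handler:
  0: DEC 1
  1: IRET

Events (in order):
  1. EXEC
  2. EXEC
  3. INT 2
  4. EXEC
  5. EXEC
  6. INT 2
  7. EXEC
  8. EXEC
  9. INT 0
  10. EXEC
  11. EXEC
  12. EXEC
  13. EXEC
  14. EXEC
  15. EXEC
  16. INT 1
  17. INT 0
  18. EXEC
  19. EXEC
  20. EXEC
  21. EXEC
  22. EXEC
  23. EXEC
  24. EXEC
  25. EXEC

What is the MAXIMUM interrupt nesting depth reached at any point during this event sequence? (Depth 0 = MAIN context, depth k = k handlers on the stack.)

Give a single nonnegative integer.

Answer: 2

Derivation:
Event 1 (EXEC): [MAIN] PC=0: INC 4 -> ACC=4 [depth=0]
Event 2 (EXEC): [MAIN] PC=1: DEC 4 -> ACC=0 [depth=0]
Event 3 (INT 2): INT 2 arrives: push (MAIN, PC=2), enter IRQ2 at PC=0 (depth now 1) [depth=1]
Event 4 (EXEC): [IRQ2] PC=0: DEC 1 -> ACC=-1 [depth=1]
Event 5 (EXEC): [IRQ2] PC=1: IRET -> resume MAIN at PC=2 (depth now 0) [depth=0]
Event 6 (INT 2): INT 2 arrives: push (MAIN, PC=2), enter IRQ2 at PC=0 (depth now 1) [depth=1]
Event 7 (EXEC): [IRQ2] PC=0: DEC 1 -> ACC=-2 [depth=1]
Event 8 (EXEC): [IRQ2] PC=1: IRET -> resume MAIN at PC=2 (depth now 0) [depth=0]
Event 9 (INT 0): INT 0 arrives: push (MAIN, PC=2), enter IRQ0 at PC=0 (depth now 1) [depth=1]
Event 10 (EXEC): [IRQ0] PC=0: DEC 2 -> ACC=-4 [depth=1]
Event 11 (EXEC): [IRQ0] PC=1: IRET -> resume MAIN at PC=2 (depth now 0) [depth=0]
Event 12 (EXEC): [MAIN] PC=2: NOP [depth=0]
Event 13 (EXEC): [MAIN] PC=3: INC 1 -> ACC=-3 [depth=0]
Event 14 (EXEC): [MAIN] PC=4: INC 4 -> ACC=1 [depth=0]
Event 15 (EXEC): [MAIN] PC=5: INC 2 -> ACC=3 [depth=0]
Event 16 (INT 1): INT 1 arrives: push (MAIN, PC=6), enter IRQ1 at PC=0 (depth now 1) [depth=1]
Event 17 (INT 0): INT 0 arrives: push (IRQ1, PC=0), enter IRQ0 at PC=0 (depth now 2) [depth=2]
Event 18 (EXEC): [IRQ0] PC=0: DEC 2 -> ACC=1 [depth=2]
Event 19 (EXEC): [IRQ0] PC=1: IRET -> resume IRQ1 at PC=0 (depth now 1) [depth=1]
Event 20 (EXEC): [IRQ1] PC=0: INC 3 -> ACC=4 [depth=1]
Event 21 (EXEC): [IRQ1] PC=1: DEC 2 -> ACC=2 [depth=1]
Event 22 (EXEC): [IRQ1] PC=2: INC 3 -> ACC=5 [depth=1]
Event 23 (EXEC): [IRQ1] PC=3: IRET -> resume MAIN at PC=6 (depth now 0) [depth=0]
Event 24 (EXEC): [MAIN] PC=6: INC 4 -> ACC=9 [depth=0]
Event 25 (EXEC): [MAIN] PC=7: HALT [depth=0]
Max depth observed: 2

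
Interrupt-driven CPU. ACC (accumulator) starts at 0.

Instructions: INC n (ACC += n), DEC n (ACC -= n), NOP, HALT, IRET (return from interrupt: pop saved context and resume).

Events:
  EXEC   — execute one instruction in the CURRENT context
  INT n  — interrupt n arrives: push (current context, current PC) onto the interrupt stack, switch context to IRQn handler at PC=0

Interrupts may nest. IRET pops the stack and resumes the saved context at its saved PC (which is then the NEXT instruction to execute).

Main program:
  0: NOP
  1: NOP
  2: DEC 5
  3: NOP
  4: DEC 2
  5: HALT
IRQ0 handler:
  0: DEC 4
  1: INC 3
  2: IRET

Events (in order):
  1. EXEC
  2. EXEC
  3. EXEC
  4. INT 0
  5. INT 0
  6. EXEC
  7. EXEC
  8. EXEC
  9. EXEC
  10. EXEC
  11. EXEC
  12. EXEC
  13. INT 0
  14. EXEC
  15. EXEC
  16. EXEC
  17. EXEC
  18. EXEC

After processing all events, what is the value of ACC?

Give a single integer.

Answer: -10

Derivation:
Event 1 (EXEC): [MAIN] PC=0: NOP
Event 2 (EXEC): [MAIN] PC=1: NOP
Event 3 (EXEC): [MAIN] PC=2: DEC 5 -> ACC=-5
Event 4 (INT 0): INT 0 arrives: push (MAIN, PC=3), enter IRQ0 at PC=0 (depth now 1)
Event 5 (INT 0): INT 0 arrives: push (IRQ0, PC=0), enter IRQ0 at PC=0 (depth now 2)
Event 6 (EXEC): [IRQ0] PC=0: DEC 4 -> ACC=-9
Event 7 (EXEC): [IRQ0] PC=1: INC 3 -> ACC=-6
Event 8 (EXEC): [IRQ0] PC=2: IRET -> resume IRQ0 at PC=0 (depth now 1)
Event 9 (EXEC): [IRQ0] PC=0: DEC 4 -> ACC=-10
Event 10 (EXEC): [IRQ0] PC=1: INC 3 -> ACC=-7
Event 11 (EXEC): [IRQ0] PC=2: IRET -> resume MAIN at PC=3 (depth now 0)
Event 12 (EXEC): [MAIN] PC=3: NOP
Event 13 (INT 0): INT 0 arrives: push (MAIN, PC=4), enter IRQ0 at PC=0 (depth now 1)
Event 14 (EXEC): [IRQ0] PC=0: DEC 4 -> ACC=-11
Event 15 (EXEC): [IRQ0] PC=1: INC 3 -> ACC=-8
Event 16 (EXEC): [IRQ0] PC=2: IRET -> resume MAIN at PC=4 (depth now 0)
Event 17 (EXEC): [MAIN] PC=4: DEC 2 -> ACC=-10
Event 18 (EXEC): [MAIN] PC=5: HALT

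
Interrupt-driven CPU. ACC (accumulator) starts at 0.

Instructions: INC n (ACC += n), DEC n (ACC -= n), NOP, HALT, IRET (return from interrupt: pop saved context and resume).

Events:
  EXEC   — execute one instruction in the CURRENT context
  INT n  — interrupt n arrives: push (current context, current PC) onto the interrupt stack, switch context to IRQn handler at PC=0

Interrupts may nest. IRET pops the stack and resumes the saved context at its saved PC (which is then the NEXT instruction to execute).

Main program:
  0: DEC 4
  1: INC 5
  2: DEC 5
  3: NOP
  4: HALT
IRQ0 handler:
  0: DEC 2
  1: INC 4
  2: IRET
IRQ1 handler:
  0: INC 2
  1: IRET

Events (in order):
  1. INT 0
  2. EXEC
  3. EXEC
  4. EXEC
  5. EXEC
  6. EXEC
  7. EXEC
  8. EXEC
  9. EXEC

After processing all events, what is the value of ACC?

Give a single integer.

Event 1 (INT 0): INT 0 arrives: push (MAIN, PC=0), enter IRQ0 at PC=0 (depth now 1)
Event 2 (EXEC): [IRQ0] PC=0: DEC 2 -> ACC=-2
Event 3 (EXEC): [IRQ0] PC=1: INC 4 -> ACC=2
Event 4 (EXEC): [IRQ0] PC=2: IRET -> resume MAIN at PC=0 (depth now 0)
Event 5 (EXEC): [MAIN] PC=0: DEC 4 -> ACC=-2
Event 6 (EXEC): [MAIN] PC=1: INC 5 -> ACC=3
Event 7 (EXEC): [MAIN] PC=2: DEC 5 -> ACC=-2
Event 8 (EXEC): [MAIN] PC=3: NOP
Event 9 (EXEC): [MAIN] PC=4: HALT

Answer: -2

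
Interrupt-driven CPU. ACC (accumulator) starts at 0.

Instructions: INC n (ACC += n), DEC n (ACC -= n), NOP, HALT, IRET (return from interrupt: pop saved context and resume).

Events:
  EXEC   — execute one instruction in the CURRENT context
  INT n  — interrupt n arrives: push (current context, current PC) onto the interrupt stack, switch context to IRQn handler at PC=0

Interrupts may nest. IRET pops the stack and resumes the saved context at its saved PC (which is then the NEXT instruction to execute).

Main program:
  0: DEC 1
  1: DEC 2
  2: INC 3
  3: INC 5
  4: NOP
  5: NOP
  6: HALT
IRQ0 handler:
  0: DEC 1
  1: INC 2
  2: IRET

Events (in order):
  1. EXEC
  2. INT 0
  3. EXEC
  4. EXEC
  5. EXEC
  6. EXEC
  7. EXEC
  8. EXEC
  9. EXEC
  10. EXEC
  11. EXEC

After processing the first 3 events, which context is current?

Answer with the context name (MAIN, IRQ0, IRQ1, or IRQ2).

Answer: IRQ0

Derivation:
Event 1 (EXEC): [MAIN] PC=0: DEC 1 -> ACC=-1
Event 2 (INT 0): INT 0 arrives: push (MAIN, PC=1), enter IRQ0 at PC=0 (depth now 1)
Event 3 (EXEC): [IRQ0] PC=0: DEC 1 -> ACC=-2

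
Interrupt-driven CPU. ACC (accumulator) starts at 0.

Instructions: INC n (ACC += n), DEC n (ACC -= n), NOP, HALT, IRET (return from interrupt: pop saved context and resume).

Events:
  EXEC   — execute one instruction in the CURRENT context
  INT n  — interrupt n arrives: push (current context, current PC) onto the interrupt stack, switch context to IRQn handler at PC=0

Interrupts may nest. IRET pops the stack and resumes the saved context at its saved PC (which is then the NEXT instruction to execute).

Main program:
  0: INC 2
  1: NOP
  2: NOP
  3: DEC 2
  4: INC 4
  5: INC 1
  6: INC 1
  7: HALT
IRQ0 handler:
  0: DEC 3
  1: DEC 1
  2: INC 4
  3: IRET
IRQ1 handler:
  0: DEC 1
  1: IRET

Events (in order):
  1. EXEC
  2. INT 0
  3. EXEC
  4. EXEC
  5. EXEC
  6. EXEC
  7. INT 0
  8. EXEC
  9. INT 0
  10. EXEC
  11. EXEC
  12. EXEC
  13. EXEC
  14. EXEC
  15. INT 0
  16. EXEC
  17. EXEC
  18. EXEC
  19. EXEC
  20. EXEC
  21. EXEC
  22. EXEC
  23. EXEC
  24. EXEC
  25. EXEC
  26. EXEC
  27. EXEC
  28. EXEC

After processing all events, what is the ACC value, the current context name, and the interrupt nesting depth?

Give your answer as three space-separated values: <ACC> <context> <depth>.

Event 1 (EXEC): [MAIN] PC=0: INC 2 -> ACC=2
Event 2 (INT 0): INT 0 arrives: push (MAIN, PC=1), enter IRQ0 at PC=0 (depth now 1)
Event 3 (EXEC): [IRQ0] PC=0: DEC 3 -> ACC=-1
Event 4 (EXEC): [IRQ0] PC=1: DEC 1 -> ACC=-2
Event 5 (EXEC): [IRQ0] PC=2: INC 4 -> ACC=2
Event 6 (EXEC): [IRQ0] PC=3: IRET -> resume MAIN at PC=1 (depth now 0)
Event 7 (INT 0): INT 0 arrives: push (MAIN, PC=1), enter IRQ0 at PC=0 (depth now 1)
Event 8 (EXEC): [IRQ0] PC=0: DEC 3 -> ACC=-1
Event 9 (INT 0): INT 0 arrives: push (IRQ0, PC=1), enter IRQ0 at PC=0 (depth now 2)
Event 10 (EXEC): [IRQ0] PC=0: DEC 3 -> ACC=-4
Event 11 (EXEC): [IRQ0] PC=1: DEC 1 -> ACC=-5
Event 12 (EXEC): [IRQ0] PC=2: INC 4 -> ACC=-1
Event 13 (EXEC): [IRQ0] PC=3: IRET -> resume IRQ0 at PC=1 (depth now 1)
Event 14 (EXEC): [IRQ0] PC=1: DEC 1 -> ACC=-2
Event 15 (INT 0): INT 0 arrives: push (IRQ0, PC=2), enter IRQ0 at PC=0 (depth now 2)
Event 16 (EXEC): [IRQ0] PC=0: DEC 3 -> ACC=-5
Event 17 (EXEC): [IRQ0] PC=1: DEC 1 -> ACC=-6
Event 18 (EXEC): [IRQ0] PC=2: INC 4 -> ACC=-2
Event 19 (EXEC): [IRQ0] PC=3: IRET -> resume IRQ0 at PC=2 (depth now 1)
Event 20 (EXEC): [IRQ0] PC=2: INC 4 -> ACC=2
Event 21 (EXEC): [IRQ0] PC=3: IRET -> resume MAIN at PC=1 (depth now 0)
Event 22 (EXEC): [MAIN] PC=1: NOP
Event 23 (EXEC): [MAIN] PC=2: NOP
Event 24 (EXEC): [MAIN] PC=3: DEC 2 -> ACC=0
Event 25 (EXEC): [MAIN] PC=4: INC 4 -> ACC=4
Event 26 (EXEC): [MAIN] PC=5: INC 1 -> ACC=5
Event 27 (EXEC): [MAIN] PC=6: INC 1 -> ACC=6
Event 28 (EXEC): [MAIN] PC=7: HALT

Answer: 6 MAIN 0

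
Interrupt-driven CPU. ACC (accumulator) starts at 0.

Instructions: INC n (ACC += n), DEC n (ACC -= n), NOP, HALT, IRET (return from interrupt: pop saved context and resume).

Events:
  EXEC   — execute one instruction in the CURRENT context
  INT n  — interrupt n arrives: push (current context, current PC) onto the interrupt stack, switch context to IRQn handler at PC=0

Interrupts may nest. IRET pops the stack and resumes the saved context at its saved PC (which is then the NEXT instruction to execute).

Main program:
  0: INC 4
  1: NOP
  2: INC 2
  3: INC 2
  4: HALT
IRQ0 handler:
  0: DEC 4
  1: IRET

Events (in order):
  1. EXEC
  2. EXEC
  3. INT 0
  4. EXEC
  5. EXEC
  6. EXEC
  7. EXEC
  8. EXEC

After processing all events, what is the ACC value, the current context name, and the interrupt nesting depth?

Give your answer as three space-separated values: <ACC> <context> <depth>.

Answer: 4 MAIN 0

Derivation:
Event 1 (EXEC): [MAIN] PC=0: INC 4 -> ACC=4
Event 2 (EXEC): [MAIN] PC=1: NOP
Event 3 (INT 0): INT 0 arrives: push (MAIN, PC=2), enter IRQ0 at PC=0 (depth now 1)
Event 4 (EXEC): [IRQ0] PC=0: DEC 4 -> ACC=0
Event 5 (EXEC): [IRQ0] PC=1: IRET -> resume MAIN at PC=2 (depth now 0)
Event 6 (EXEC): [MAIN] PC=2: INC 2 -> ACC=2
Event 7 (EXEC): [MAIN] PC=3: INC 2 -> ACC=4
Event 8 (EXEC): [MAIN] PC=4: HALT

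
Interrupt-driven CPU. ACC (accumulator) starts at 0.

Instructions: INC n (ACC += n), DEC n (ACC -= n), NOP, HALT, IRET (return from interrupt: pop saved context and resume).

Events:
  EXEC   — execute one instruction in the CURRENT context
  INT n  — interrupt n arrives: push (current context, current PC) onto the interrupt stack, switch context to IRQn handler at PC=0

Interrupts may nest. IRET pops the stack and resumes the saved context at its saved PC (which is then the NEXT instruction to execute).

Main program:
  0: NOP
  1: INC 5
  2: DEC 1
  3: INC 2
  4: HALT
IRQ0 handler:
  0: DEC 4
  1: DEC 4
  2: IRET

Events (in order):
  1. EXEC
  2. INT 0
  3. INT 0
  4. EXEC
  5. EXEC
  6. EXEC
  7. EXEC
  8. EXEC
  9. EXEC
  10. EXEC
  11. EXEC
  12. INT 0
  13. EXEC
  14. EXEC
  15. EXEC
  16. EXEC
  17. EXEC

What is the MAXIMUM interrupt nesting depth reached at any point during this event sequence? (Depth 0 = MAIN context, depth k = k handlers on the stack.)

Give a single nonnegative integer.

Answer: 2

Derivation:
Event 1 (EXEC): [MAIN] PC=0: NOP [depth=0]
Event 2 (INT 0): INT 0 arrives: push (MAIN, PC=1), enter IRQ0 at PC=0 (depth now 1) [depth=1]
Event 3 (INT 0): INT 0 arrives: push (IRQ0, PC=0), enter IRQ0 at PC=0 (depth now 2) [depth=2]
Event 4 (EXEC): [IRQ0] PC=0: DEC 4 -> ACC=-4 [depth=2]
Event 5 (EXEC): [IRQ0] PC=1: DEC 4 -> ACC=-8 [depth=2]
Event 6 (EXEC): [IRQ0] PC=2: IRET -> resume IRQ0 at PC=0 (depth now 1) [depth=1]
Event 7 (EXEC): [IRQ0] PC=0: DEC 4 -> ACC=-12 [depth=1]
Event 8 (EXEC): [IRQ0] PC=1: DEC 4 -> ACC=-16 [depth=1]
Event 9 (EXEC): [IRQ0] PC=2: IRET -> resume MAIN at PC=1 (depth now 0) [depth=0]
Event 10 (EXEC): [MAIN] PC=1: INC 5 -> ACC=-11 [depth=0]
Event 11 (EXEC): [MAIN] PC=2: DEC 1 -> ACC=-12 [depth=0]
Event 12 (INT 0): INT 0 arrives: push (MAIN, PC=3), enter IRQ0 at PC=0 (depth now 1) [depth=1]
Event 13 (EXEC): [IRQ0] PC=0: DEC 4 -> ACC=-16 [depth=1]
Event 14 (EXEC): [IRQ0] PC=1: DEC 4 -> ACC=-20 [depth=1]
Event 15 (EXEC): [IRQ0] PC=2: IRET -> resume MAIN at PC=3 (depth now 0) [depth=0]
Event 16 (EXEC): [MAIN] PC=3: INC 2 -> ACC=-18 [depth=0]
Event 17 (EXEC): [MAIN] PC=4: HALT [depth=0]
Max depth observed: 2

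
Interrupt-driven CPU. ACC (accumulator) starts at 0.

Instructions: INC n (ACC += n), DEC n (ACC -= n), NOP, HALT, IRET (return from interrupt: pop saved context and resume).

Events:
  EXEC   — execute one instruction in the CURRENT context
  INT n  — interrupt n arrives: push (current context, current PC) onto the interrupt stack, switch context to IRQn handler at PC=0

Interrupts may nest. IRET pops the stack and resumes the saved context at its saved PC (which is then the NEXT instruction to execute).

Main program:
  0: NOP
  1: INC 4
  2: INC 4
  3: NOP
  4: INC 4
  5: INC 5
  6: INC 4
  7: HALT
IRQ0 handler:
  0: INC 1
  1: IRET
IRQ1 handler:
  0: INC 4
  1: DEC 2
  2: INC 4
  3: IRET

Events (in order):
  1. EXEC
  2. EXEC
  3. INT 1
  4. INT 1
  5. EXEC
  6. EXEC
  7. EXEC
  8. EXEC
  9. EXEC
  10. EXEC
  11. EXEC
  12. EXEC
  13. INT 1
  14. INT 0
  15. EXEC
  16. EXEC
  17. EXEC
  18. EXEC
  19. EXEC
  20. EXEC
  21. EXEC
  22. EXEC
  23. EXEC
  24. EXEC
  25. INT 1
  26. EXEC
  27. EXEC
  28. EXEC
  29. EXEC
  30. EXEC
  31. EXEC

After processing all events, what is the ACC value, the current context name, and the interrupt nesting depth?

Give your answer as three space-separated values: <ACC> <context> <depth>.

Event 1 (EXEC): [MAIN] PC=0: NOP
Event 2 (EXEC): [MAIN] PC=1: INC 4 -> ACC=4
Event 3 (INT 1): INT 1 arrives: push (MAIN, PC=2), enter IRQ1 at PC=0 (depth now 1)
Event 4 (INT 1): INT 1 arrives: push (IRQ1, PC=0), enter IRQ1 at PC=0 (depth now 2)
Event 5 (EXEC): [IRQ1] PC=0: INC 4 -> ACC=8
Event 6 (EXEC): [IRQ1] PC=1: DEC 2 -> ACC=6
Event 7 (EXEC): [IRQ1] PC=2: INC 4 -> ACC=10
Event 8 (EXEC): [IRQ1] PC=3: IRET -> resume IRQ1 at PC=0 (depth now 1)
Event 9 (EXEC): [IRQ1] PC=0: INC 4 -> ACC=14
Event 10 (EXEC): [IRQ1] PC=1: DEC 2 -> ACC=12
Event 11 (EXEC): [IRQ1] PC=2: INC 4 -> ACC=16
Event 12 (EXEC): [IRQ1] PC=3: IRET -> resume MAIN at PC=2 (depth now 0)
Event 13 (INT 1): INT 1 arrives: push (MAIN, PC=2), enter IRQ1 at PC=0 (depth now 1)
Event 14 (INT 0): INT 0 arrives: push (IRQ1, PC=0), enter IRQ0 at PC=0 (depth now 2)
Event 15 (EXEC): [IRQ0] PC=0: INC 1 -> ACC=17
Event 16 (EXEC): [IRQ0] PC=1: IRET -> resume IRQ1 at PC=0 (depth now 1)
Event 17 (EXEC): [IRQ1] PC=0: INC 4 -> ACC=21
Event 18 (EXEC): [IRQ1] PC=1: DEC 2 -> ACC=19
Event 19 (EXEC): [IRQ1] PC=2: INC 4 -> ACC=23
Event 20 (EXEC): [IRQ1] PC=3: IRET -> resume MAIN at PC=2 (depth now 0)
Event 21 (EXEC): [MAIN] PC=2: INC 4 -> ACC=27
Event 22 (EXEC): [MAIN] PC=3: NOP
Event 23 (EXEC): [MAIN] PC=4: INC 4 -> ACC=31
Event 24 (EXEC): [MAIN] PC=5: INC 5 -> ACC=36
Event 25 (INT 1): INT 1 arrives: push (MAIN, PC=6), enter IRQ1 at PC=0 (depth now 1)
Event 26 (EXEC): [IRQ1] PC=0: INC 4 -> ACC=40
Event 27 (EXEC): [IRQ1] PC=1: DEC 2 -> ACC=38
Event 28 (EXEC): [IRQ1] PC=2: INC 4 -> ACC=42
Event 29 (EXEC): [IRQ1] PC=3: IRET -> resume MAIN at PC=6 (depth now 0)
Event 30 (EXEC): [MAIN] PC=6: INC 4 -> ACC=46
Event 31 (EXEC): [MAIN] PC=7: HALT

Answer: 46 MAIN 0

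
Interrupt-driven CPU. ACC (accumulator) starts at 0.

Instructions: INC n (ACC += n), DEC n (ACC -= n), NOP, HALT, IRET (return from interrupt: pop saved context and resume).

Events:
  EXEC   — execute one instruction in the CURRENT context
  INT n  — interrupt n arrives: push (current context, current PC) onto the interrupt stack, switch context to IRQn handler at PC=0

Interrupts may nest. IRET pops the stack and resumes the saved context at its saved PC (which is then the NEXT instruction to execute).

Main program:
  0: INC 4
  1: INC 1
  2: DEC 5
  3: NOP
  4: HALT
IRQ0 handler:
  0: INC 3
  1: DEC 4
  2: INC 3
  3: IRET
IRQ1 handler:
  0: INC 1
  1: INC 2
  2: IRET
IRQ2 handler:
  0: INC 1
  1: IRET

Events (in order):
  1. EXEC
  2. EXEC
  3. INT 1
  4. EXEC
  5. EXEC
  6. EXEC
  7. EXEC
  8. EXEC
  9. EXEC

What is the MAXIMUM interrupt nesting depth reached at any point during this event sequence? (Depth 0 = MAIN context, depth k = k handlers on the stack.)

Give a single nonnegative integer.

Event 1 (EXEC): [MAIN] PC=0: INC 4 -> ACC=4 [depth=0]
Event 2 (EXEC): [MAIN] PC=1: INC 1 -> ACC=5 [depth=0]
Event 3 (INT 1): INT 1 arrives: push (MAIN, PC=2), enter IRQ1 at PC=0 (depth now 1) [depth=1]
Event 4 (EXEC): [IRQ1] PC=0: INC 1 -> ACC=6 [depth=1]
Event 5 (EXEC): [IRQ1] PC=1: INC 2 -> ACC=8 [depth=1]
Event 6 (EXEC): [IRQ1] PC=2: IRET -> resume MAIN at PC=2 (depth now 0) [depth=0]
Event 7 (EXEC): [MAIN] PC=2: DEC 5 -> ACC=3 [depth=0]
Event 8 (EXEC): [MAIN] PC=3: NOP [depth=0]
Event 9 (EXEC): [MAIN] PC=4: HALT [depth=0]
Max depth observed: 1

Answer: 1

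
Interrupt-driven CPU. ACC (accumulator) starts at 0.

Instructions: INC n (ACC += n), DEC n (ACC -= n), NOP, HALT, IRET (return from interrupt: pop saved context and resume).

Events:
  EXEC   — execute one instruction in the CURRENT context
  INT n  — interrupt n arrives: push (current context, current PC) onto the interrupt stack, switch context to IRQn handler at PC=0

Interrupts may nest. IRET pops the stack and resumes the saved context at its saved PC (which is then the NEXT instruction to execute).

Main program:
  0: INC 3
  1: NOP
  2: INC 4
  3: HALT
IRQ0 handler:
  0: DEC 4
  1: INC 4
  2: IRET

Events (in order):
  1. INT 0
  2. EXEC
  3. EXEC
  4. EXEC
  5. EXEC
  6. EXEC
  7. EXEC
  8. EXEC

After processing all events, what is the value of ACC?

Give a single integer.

Answer: 7

Derivation:
Event 1 (INT 0): INT 0 arrives: push (MAIN, PC=0), enter IRQ0 at PC=0 (depth now 1)
Event 2 (EXEC): [IRQ0] PC=0: DEC 4 -> ACC=-4
Event 3 (EXEC): [IRQ0] PC=1: INC 4 -> ACC=0
Event 4 (EXEC): [IRQ0] PC=2: IRET -> resume MAIN at PC=0 (depth now 0)
Event 5 (EXEC): [MAIN] PC=0: INC 3 -> ACC=3
Event 6 (EXEC): [MAIN] PC=1: NOP
Event 7 (EXEC): [MAIN] PC=2: INC 4 -> ACC=7
Event 8 (EXEC): [MAIN] PC=3: HALT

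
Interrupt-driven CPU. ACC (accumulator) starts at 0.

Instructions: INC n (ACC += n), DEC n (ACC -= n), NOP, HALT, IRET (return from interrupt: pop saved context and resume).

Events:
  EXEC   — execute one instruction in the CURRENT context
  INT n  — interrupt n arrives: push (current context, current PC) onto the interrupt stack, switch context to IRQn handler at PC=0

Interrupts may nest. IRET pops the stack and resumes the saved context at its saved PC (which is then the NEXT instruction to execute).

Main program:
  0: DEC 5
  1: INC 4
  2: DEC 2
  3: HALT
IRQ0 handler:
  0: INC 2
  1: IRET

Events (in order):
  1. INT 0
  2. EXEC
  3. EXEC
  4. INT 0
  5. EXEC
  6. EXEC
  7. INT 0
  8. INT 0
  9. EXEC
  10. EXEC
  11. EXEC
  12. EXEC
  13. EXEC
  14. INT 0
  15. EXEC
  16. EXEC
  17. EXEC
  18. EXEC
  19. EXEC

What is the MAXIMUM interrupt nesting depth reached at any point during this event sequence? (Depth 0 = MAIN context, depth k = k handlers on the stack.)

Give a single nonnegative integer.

Answer: 2

Derivation:
Event 1 (INT 0): INT 0 arrives: push (MAIN, PC=0), enter IRQ0 at PC=0 (depth now 1) [depth=1]
Event 2 (EXEC): [IRQ0] PC=0: INC 2 -> ACC=2 [depth=1]
Event 3 (EXEC): [IRQ0] PC=1: IRET -> resume MAIN at PC=0 (depth now 0) [depth=0]
Event 4 (INT 0): INT 0 arrives: push (MAIN, PC=0), enter IRQ0 at PC=0 (depth now 1) [depth=1]
Event 5 (EXEC): [IRQ0] PC=0: INC 2 -> ACC=4 [depth=1]
Event 6 (EXEC): [IRQ0] PC=1: IRET -> resume MAIN at PC=0 (depth now 0) [depth=0]
Event 7 (INT 0): INT 0 arrives: push (MAIN, PC=0), enter IRQ0 at PC=0 (depth now 1) [depth=1]
Event 8 (INT 0): INT 0 arrives: push (IRQ0, PC=0), enter IRQ0 at PC=0 (depth now 2) [depth=2]
Event 9 (EXEC): [IRQ0] PC=0: INC 2 -> ACC=6 [depth=2]
Event 10 (EXEC): [IRQ0] PC=1: IRET -> resume IRQ0 at PC=0 (depth now 1) [depth=1]
Event 11 (EXEC): [IRQ0] PC=0: INC 2 -> ACC=8 [depth=1]
Event 12 (EXEC): [IRQ0] PC=1: IRET -> resume MAIN at PC=0 (depth now 0) [depth=0]
Event 13 (EXEC): [MAIN] PC=0: DEC 5 -> ACC=3 [depth=0]
Event 14 (INT 0): INT 0 arrives: push (MAIN, PC=1), enter IRQ0 at PC=0 (depth now 1) [depth=1]
Event 15 (EXEC): [IRQ0] PC=0: INC 2 -> ACC=5 [depth=1]
Event 16 (EXEC): [IRQ0] PC=1: IRET -> resume MAIN at PC=1 (depth now 0) [depth=0]
Event 17 (EXEC): [MAIN] PC=1: INC 4 -> ACC=9 [depth=0]
Event 18 (EXEC): [MAIN] PC=2: DEC 2 -> ACC=7 [depth=0]
Event 19 (EXEC): [MAIN] PC=3: HALT [depth=0]
Max depth observed: 2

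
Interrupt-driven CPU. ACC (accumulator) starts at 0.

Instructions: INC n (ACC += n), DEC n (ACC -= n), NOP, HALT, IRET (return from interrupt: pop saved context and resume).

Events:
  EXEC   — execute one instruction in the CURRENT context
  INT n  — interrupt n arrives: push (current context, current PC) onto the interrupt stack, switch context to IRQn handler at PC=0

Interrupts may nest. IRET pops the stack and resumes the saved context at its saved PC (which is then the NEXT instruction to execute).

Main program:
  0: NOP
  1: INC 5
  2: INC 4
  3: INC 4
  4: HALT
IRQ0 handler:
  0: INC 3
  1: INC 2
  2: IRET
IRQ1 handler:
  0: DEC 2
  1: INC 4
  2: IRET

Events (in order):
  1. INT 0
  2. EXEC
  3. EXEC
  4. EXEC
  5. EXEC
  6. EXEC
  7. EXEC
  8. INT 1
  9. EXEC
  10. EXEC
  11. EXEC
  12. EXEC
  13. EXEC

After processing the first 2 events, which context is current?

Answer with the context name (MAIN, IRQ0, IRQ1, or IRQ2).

Answer: IRQ0

Derivation:
Event 1 (INT 0): INT 0 arrives: push (MAIN, PC=0), enter IRQ0 at PC=0 (depth now 1)
Event 2 (EXEC): [IRQ0] PC=0: INC 3 -> ACC=3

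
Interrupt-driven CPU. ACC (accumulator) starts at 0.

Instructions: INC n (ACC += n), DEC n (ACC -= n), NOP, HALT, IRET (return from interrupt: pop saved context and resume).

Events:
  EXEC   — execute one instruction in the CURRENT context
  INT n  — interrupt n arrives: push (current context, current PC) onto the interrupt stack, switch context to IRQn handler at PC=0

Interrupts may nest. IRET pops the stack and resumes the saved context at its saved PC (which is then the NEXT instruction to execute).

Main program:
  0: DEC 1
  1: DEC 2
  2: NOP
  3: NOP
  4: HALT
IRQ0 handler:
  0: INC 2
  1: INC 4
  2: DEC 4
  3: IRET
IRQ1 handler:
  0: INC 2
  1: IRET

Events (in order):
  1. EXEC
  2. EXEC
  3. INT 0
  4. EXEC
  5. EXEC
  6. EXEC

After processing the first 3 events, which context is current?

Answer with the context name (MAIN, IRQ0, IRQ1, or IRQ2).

Answer: IRQ0

Derivation:
Event 1 (EXEC): [MAIN] PC=0: DEC 1 -> ACC=-1
Event 2 (EXEC): [MAIN] PC=1: DEC 2 -> ACC=-3
Event 3 (INT 0): INT 0 arrives: push (MAIN, PC=2), enter IRQ0 at PC=0 (depth now 1)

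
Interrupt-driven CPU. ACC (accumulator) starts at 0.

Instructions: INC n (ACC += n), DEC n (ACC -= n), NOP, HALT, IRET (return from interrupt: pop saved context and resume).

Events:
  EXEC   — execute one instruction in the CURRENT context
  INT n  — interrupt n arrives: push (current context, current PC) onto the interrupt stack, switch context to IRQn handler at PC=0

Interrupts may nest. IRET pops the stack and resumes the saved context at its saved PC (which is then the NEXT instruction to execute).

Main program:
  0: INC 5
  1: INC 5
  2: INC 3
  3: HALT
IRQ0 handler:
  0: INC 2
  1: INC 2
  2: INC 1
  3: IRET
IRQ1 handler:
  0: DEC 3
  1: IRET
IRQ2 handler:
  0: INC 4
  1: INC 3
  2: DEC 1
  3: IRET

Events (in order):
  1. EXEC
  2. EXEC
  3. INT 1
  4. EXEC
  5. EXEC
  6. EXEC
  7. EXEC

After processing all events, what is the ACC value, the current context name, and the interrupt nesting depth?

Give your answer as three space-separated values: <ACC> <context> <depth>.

Answer: 10 MAIN 0

Derivation:
Event 1 (EXEC): [MAIN] PC=0: INC 5 -> ACC=5
Event 2 (EXEC): [MAIN] PC=1: INC 5 -> ACC=10
Event 3 (INT 1): INT 1 arrives: push (MAIN, PC=2), enter IRQ1 at PC=0 (depth now 1)
Event 4 (EXEC): [IRQ1] PC=0: DEC 3 -> ACC=7
Event 5 (EXEC): [IRQ1] PC=1: IRET -> resume MAIN at PC=2 (depth now 0)
Event 6 (EXEC): [MAIN] PC=2: INC 3 -> ACC=10
Event 7 (EXEC): [MAIN] PC=3: HALT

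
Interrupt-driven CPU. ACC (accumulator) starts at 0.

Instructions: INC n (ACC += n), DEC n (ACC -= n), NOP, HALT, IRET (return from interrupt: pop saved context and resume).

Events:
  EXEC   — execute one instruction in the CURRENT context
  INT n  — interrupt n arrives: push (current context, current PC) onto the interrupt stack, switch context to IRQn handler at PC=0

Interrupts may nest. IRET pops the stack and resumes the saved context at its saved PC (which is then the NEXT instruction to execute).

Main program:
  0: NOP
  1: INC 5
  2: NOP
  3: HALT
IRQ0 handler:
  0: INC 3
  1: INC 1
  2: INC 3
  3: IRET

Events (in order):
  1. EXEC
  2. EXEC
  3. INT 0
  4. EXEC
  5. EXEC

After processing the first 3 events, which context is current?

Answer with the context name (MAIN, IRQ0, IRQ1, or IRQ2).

Event 1 (EXEC): [MAIN] PC=0: NOP
Event 2 (EXEC): [MAIN] PC=1: INC 5 -> ACC=5
Event 3 (INT 0): INT 0 arrives: push (MAIN, PC=2), enter IRQ0 at PC=0 (depth now 1)

Answer: IRQ0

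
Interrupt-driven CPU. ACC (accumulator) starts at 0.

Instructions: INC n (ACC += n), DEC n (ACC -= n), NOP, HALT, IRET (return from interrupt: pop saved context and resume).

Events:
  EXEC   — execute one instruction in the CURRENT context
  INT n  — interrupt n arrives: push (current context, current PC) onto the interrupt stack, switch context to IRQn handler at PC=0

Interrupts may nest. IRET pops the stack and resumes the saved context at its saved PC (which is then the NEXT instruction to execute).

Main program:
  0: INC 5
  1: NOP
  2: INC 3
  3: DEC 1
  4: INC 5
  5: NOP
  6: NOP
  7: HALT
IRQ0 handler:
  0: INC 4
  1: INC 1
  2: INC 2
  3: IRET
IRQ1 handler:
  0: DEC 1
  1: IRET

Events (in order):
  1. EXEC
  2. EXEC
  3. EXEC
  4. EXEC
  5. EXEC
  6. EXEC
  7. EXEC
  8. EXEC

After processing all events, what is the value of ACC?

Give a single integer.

Answer: 12

Derivation:
Event 1 (EXEC): [MAIN] PC=0: INC 5 -> ACC=5
Event 2 (EXEC): [MAIN] PC=1: NOP
Event 3 (EXEC): [MAIN] PC=2: INC 3 -> ACC=8
Event 4 (EXEC): [MAIN] PC=3: DEC 1 -> ACC=7
Event 5 (EXEC): [MAIN] PC=4: INC 5 -> ACC=12
Event 6 (EXEC): [MAIN] PC=5: NOP
Event 7 (EXEC): [MAIN] PC=6: NOP
Event 8 (EXEC): [MAIN] PC=7: HALT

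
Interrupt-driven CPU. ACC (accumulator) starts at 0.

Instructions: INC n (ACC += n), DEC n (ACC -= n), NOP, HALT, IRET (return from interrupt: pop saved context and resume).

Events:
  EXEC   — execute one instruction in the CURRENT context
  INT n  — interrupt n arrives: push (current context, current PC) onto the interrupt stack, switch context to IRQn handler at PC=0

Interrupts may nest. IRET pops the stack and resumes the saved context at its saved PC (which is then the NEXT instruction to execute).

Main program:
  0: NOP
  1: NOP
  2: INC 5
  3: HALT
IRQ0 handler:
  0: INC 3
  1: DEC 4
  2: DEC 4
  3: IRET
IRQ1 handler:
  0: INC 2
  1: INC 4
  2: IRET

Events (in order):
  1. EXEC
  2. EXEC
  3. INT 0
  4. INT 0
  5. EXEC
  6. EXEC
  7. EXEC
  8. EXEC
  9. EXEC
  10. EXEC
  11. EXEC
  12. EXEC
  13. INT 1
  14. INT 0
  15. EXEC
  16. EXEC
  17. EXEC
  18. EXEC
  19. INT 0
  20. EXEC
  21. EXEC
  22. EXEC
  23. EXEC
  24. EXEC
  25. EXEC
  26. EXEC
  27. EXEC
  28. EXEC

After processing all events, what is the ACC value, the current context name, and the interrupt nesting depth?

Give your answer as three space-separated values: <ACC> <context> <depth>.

Event 1 (EXEC): [MAIN] PC=0: NOP
Event 2 (EXEC): [MAIN] PC=1: NOP
Event 3 (INT 0): INT 0 arrives: push (MAIN, PC=2), enter IRQ0 at PC=0 (depth now 1)
Event 4 (INT 0): INT 0 arrives: push (IRQ0, PC=0), enter IRQ0 at PC=0 (depth now 2)
Event 5 (EXEC): [IRQ0] PC=0: INC 3 -> ACC=3
Event 6 (EXEC): [IRQ0] PC=1: DEC 4 -> ACC=-1
Event 7 (EXEC): [IRQ0] PC=2: DEC 4 -> ACC=-5
Event 8 (EXEC): [IRQ0] PC=3: IRET -> resume IRQ0 at PC=0 (depth now 1)
Event 9 (EXEC): [IRQ0] PC=0: INC 3 -> ACC=-2
Event 10 (EXEC): [IRQ0] PC=1: DEC 4 -> ACC=-6
Event 11 (EXEC): [IRQ0] PC=2: DEC 4 -> ACC=-10
Event 12 (EXEC): [IRQ0] PC=3: IRET -> resume MAIN at PC=2 (depth now 0)
Event 13 (INT 1): INT 1 arrives: push (MAIN, PC=2), enter IRQ1 at PC=0 (depth now 1)
Event 14 (INT 0): INT 0 arrives: push (IRQ1, PC=0), enter IRQ0 at PC=0 (depth now 2)
Event 15 (EXEC): [IRQ0] PC=0: INC 3 -> ACC=-7
Event 16 (EXEC): [IRQ0] PC=1: DEC 4 -> ACC=-11
Event 17 (EXEC): [IRQ0] PC=2: DEC 4 -> ACC=-15
Event 18 (EXEC): [IRQ0] PC=3: IRET -> resume IRQ1 at PC=0 (depth now 1)
Event 19 (INT 0): INT 0 arrives: push (IRQ1, PC=0), enter IRQ0 at PC=0 (depth now 2)
Event 20 (EXEC): [IRQ0] PC=0: INC 3 -> ACC=-12
Event 21 (EXEC): [IRQ0] PC=1: DEC 4 -> ACC=-16
Event 22 (EXEC): [IRQ0] PC=2: DEC 4 -> ACC=-20
Event 23 (EXEC): [IRQ0] PC=3: IRET -> resume IRQ1 at PC=0 (depth now 1)
Event 24 (EXEC): [IRQ1] PC=0: INC 2 -> ACC=-18
Event 25 (EXEC): [IRQ1] PC=1: INC 4 -> ACC=-14
Event 26 (EXEC): [IRQ1] PC=2: IRET -> resume MAIN at PC=2 (depth now 0)
Event 27 (EXEC): [MAIN] PC=2: INC 5 -> ACC=-9
Event 28 (EXEC): [MAIN] PC=3: HALT

Answer: -9 MAIN 0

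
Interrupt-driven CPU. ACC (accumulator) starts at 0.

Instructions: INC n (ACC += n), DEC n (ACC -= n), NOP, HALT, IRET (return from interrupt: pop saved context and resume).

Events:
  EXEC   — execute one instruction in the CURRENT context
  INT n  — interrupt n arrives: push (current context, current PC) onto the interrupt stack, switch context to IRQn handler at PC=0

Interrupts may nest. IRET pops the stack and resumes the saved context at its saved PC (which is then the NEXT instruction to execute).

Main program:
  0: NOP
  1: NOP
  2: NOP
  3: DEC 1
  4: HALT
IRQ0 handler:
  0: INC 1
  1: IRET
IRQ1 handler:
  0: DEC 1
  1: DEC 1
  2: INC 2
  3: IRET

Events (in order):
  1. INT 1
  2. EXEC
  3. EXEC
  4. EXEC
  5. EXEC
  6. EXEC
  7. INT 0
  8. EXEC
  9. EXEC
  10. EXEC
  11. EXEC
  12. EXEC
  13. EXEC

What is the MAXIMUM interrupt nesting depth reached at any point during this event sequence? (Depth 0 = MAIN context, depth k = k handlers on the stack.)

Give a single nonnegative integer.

Answer: 1

Derivation:
Event 1 (INT 1): INT 1 arrives: push (MAIN, PC=0), enter IRQ1 at PC=0 (depth now 1) [depth=1]
Event 2 (EXEC): [IRQ1] PC=0: DEC 1 -> ACC=-1 [depth=1]
Event 3 (EXEC): [IRQ1] PC=1: DEC 1 -> ACC=-2 [depth=1]
Event 4 (EXEC): [IRQ1] PC=2: INC 2 -> ACC=0 [depth=1]
Event 5 (EXEC): [IRQ1] PC=3: IRET -> resume MAIN at PC=0 (depth now 0) [depth=0]
Event 6 (EXEC): [MAIN] PC=0: NOP [depth=0]
Event 7 (INT 0): INT 0 arrives: push (MAIN, PC=1), enter IRQ0 at PC=0 (depth now 1) [depth=1]
Event 8 (EXEC): [IRQ0] PC=0: INC 1 -> ACC=1 [depth=1]
Event 9 (EXEC): [IRQ0] PC=1: IRET -> resume MAIN at PC=1 (depth now 0) [depth=0]
Event 10 (EXEC): [MAIN] PC=1: NOP [depth=0]
Event 11 (EXEC): [MAIN] PC=2: NOP [depth=0]
Event 12 (EXEC): [MAIN] PC=3: DEC 1 -> ACC=0 [depth=0]
Event 13 (EXEC): [MAIN] PC=4: HALT [depth=0]
Max depth observed: 1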